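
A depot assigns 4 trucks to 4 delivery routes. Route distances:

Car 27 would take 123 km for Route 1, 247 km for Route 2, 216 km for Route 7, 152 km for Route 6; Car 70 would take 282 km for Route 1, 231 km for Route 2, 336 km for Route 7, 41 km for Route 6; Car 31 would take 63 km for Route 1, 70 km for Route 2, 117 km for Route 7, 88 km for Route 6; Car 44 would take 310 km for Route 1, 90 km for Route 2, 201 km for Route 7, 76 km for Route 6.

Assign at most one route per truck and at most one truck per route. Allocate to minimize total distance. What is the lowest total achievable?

Min total: 371 km

Optimal: Car 27→Route 1 (123 km), Car 70→Route 6 (41 km), Car 31→Route 7 (117 km), Car 44→Route 2 (90 km) — total 123+41+117+90 = 371 km.
Column-greedy (each route in turn goes to its cheapest remaining truck) gives 410 km, worse by 39.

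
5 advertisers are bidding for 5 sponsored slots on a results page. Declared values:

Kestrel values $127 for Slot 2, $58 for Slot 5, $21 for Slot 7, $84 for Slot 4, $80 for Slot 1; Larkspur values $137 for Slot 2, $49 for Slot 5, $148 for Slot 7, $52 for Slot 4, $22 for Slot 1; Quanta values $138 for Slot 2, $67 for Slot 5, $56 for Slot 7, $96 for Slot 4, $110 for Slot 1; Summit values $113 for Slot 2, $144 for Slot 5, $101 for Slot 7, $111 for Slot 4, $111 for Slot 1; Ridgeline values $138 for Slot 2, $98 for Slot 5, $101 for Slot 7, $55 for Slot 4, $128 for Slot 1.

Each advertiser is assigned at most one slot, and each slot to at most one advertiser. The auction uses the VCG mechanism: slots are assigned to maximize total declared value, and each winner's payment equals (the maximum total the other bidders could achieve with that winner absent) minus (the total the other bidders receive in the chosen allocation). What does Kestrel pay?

Kestrel pays $42.

Efficient allocation: Kestrel→Slot 2 ($127), Larkspur→Slot 7 ($148), Quanta→Slot 4 ($96), Summit→Slot 5 ($144), Ridgeline→Slot 1 ($128); total welfare W = $643.
Kestrel receives Slot 2 at value $127, so the others get W − 127 = $516.
Without Kestrel: best allocation of the remaining 4 bidders over all 5 slots is Larkspur→Slot 7 ($148), Quanta→Slot 2 ($138), Summit→Slot 5 ($144), Ridgeline→Slot 1 ($128), total $558.
VCG payment = (others' best without Kestrel) − (others' welfare with Kestrel) = 558 − 516 = $42.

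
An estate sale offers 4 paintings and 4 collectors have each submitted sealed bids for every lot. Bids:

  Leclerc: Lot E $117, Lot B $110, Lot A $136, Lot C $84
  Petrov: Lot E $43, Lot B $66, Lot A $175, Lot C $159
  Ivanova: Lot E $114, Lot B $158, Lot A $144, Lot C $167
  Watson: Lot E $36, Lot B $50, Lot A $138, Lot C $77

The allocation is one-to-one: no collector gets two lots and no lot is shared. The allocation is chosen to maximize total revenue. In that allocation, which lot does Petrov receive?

Petrov receives Lot C.

Treat this as an assignment problem: match each collector to one lot.
Optimal: Leclerc→Lot E ($117), Petrov→Lot C ($159), Ivanova→Lot B ($158), Watson→Lot A ($138) — total 117+159+158+138 = $572.
Column-greedy (each lot in turn goes to its best remaining collector) gives $527, worse by 45.
Next-best assignment: Leclerc→Lot E, Petrov→Lot A, Ivanova→Lot B, Watson→Lot C = $527.
Swapping Leclerc↔Watson (Leclerc→Lot A $136, Watson→Lot E $36) loses 83.
Checked against all permutations: $572 is optimal.
Petrov's own top lot is Lot A ($175), but forcing Petrov→Lot A and reassigning the rest optimally gives only $527 — worse by 45.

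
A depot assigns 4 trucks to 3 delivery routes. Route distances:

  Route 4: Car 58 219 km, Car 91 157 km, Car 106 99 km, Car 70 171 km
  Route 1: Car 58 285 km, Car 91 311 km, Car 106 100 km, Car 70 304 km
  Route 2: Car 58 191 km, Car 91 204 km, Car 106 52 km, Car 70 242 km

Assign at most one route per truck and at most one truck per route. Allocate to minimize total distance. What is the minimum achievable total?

This is a one-to-one assignment (minimum-cost bipartite matching).
Optimal: Car 91→Route 4 (157 km), Car 106→Route 1 (100 km), Car 58→Route 2 (191 km) — total 157+100+191 = 448 km.
Min-entry greedy (repeatedly take the single cheapest remaining cell) gives 494 km, worse by 46.
Next-best assignment: Car 70→Route 4, Car 106→Route 1, Car 58→Route 2 = 462 km.

Minimum total: 448 km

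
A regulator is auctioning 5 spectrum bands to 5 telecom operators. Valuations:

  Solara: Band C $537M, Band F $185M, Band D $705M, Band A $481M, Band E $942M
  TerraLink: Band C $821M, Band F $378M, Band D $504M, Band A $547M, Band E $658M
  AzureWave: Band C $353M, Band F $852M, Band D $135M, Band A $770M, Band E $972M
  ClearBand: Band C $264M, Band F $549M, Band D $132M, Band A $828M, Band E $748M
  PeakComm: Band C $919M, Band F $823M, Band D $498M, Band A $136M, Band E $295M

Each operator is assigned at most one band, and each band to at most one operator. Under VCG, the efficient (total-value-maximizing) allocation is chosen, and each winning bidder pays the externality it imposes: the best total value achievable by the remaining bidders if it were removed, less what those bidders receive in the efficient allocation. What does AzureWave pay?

Efficient allocation: Solara→Band D ($705M), TerraLink→Band C ($821M), AzureWave→Band E ($972M), ClearBand→Band A ($828M), PeakComm→Band F ($823M); total welfare W = $4149M.
AzureWave receives Band E at value $972M, so the others get W − 972 = $3177M.
Without AzureWave: best allocation of the remaining 4 bidders over all 5 bands is Solara→Band E ($942M), TerraLink→Band C ($821M), ClearBand→Band A ($828M), PeakComm→Band F ($823M), total $3414M.
VCG payment = (others' best without AzureWave) − (others' welfare with AzureWave) = 3414 − 3177 = $237M.

AzureWave pays $237M.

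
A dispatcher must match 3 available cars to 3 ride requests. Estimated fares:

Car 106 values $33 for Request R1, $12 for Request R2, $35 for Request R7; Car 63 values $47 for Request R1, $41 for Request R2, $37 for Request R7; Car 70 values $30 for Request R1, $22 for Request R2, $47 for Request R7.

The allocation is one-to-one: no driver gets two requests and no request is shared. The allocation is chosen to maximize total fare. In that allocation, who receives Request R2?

Optimal: Car 106→Request R1 ($33), Car 63→Request R2 ($41), Car 70→Request R7 ($47) — total 33+41+47 = $121.
Column-greedy (each request in turn goes to its best remaining driver) gives $104, worse by 17.
Checked against all permutations: $121 is optimal.
Car 63's own top request is Request R1 ($47), but forcing Car 63→Request R1 and reassigning the rest optimally gives only $106 — worse by 15.

Car 63 receives Request R2.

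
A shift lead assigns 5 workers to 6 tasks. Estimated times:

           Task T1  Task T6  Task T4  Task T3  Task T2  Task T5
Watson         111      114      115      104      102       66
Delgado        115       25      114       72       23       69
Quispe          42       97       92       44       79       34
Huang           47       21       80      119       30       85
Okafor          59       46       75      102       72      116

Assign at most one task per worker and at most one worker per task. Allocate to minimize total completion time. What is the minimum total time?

Min total: 213 min

This is a one-to-one assignment (minimum-cost bipartite matching).
Optimal: Watson→Task T5 (66 min), Delgado→Task T2 (23 min), Quispe→Task T3 (44 min), Huang→Task T6 (21 min), Okafor→Task T1 (59 min) — total 66+23+44+21+59 = 213 min.
Row-greedy (each worker in turn takes its cheapest remaining task) gives 227 min, worse by 14.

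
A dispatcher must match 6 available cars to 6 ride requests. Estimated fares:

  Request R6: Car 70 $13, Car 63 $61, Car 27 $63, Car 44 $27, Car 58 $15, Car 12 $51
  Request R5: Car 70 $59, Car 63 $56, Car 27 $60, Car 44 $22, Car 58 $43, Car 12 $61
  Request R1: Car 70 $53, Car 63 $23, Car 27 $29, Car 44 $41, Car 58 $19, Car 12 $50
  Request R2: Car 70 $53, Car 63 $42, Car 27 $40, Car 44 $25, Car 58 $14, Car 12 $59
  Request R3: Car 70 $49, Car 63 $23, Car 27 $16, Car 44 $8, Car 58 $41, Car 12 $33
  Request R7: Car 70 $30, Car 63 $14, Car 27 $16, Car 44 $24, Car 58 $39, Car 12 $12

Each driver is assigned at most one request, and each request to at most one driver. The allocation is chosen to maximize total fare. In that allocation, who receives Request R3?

Optimal: Car 70→Request R3 ($49), Car 63→Request R6 ($61), Car 27→Request R5 ($60), Car 44→Request R1 ($41), Car 58→Request R7 ($39), Car 12→Request R2 ($59) — total 49+61+60+41+39+59 = $309.
Row-greedy (each driver in turn takes its best remaining request) gives $254, worse by 55.
Checked against all permutations: $309 is optimal.
Car 70's own top request is Request R5 ($59), but forcing Car 70→Request R5 and reassigning the rest optimally gives only $284 — worse by 25.

Car 70 receives Request R3.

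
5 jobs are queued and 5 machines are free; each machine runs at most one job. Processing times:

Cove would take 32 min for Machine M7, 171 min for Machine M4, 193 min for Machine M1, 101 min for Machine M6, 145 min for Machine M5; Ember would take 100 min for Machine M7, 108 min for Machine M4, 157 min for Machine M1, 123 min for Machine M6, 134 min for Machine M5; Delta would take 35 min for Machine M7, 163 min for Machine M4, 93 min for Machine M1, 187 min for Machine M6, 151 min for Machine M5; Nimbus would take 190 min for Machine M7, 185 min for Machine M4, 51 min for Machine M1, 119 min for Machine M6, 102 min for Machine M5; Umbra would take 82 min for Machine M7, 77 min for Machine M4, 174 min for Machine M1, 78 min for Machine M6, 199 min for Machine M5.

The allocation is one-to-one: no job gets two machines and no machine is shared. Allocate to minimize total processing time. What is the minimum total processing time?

This is the linear assignment problem.
Optimal: Cove→Machine M6 (101 min), Ember→Machine M5 (134 min), Delta→Machine M7 (35 min), Nimbus→Machine M1 (51 min), Umbra→Machine M4 (77 min) — total 101+134+35+51+77 = 398 min.
Row-greedy (each job in turn takes its cheapest remaining machine) gives 413 min, worse by 15.
No other one-to-one assignment undercuts 398 min.

Minimum total: 398 min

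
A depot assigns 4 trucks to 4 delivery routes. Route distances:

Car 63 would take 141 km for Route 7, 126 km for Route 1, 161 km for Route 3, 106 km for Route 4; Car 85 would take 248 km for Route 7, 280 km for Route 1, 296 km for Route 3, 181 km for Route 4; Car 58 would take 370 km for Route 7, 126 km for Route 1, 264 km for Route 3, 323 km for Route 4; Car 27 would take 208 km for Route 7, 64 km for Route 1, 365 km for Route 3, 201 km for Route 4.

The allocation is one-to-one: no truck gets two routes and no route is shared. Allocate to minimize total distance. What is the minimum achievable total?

Minimum total: 650 km

Optimal: Car 63→Route 7 (141 km), Car 85→Route 4 (181 km), Car 58→Route 3 (264 km), Car 27→Route 1 (64 km) — total 141+181+264+64 = 650 km.
Min-entry greedy (repeatedly take the single cheapest remaining cell) gives 682 km, worse by 32.
No other one-to-one assignment undercuts 650 km.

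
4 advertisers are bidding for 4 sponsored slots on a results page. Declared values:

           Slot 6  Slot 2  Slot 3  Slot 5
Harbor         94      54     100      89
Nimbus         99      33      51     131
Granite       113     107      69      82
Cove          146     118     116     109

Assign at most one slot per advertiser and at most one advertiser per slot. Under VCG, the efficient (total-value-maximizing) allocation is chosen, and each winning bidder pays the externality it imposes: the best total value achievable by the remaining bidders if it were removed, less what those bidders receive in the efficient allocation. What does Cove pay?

Cove pays $6.

Efficient allocation: Harbor→Slot 3 ($100), Nimbus→Slot 5 ($131), Granite→Slot 2 ($107), Cove→Slot 6 ($146); total welfare W = $484.
Cove receives Slot 6 at value $146, so the others get W − 146 = $338.
Without Cove: best allocation of the remaining 3 bidders over all 4 slots is Harbor→Slot 3 ($100), Nimbus→Slot 5 ($131), Granite→Slot 6 ($113), total $344.
VCG payment = (others' best without Cove) − (others' welfare with Cove) = 344 − 338 = $6.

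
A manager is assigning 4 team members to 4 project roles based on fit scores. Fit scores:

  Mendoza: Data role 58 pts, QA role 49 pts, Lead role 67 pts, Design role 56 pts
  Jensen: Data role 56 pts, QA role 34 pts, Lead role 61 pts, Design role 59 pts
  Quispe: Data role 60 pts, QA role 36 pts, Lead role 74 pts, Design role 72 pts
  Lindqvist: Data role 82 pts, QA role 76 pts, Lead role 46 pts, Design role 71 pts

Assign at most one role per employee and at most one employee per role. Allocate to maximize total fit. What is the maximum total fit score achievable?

This is the linear assignment problem.
Optimal: Mendoza→Lead role (67 pts), Jensen→Data role (56 pts), Quispe→Design role (72 pts), Lindqvist→QA role (76 pts) — total 67+56+72+76 = 271 pts.
Row-greedy (each employee in turn takes its best remaining role) gives 262 pts, worse by 9.
Next-best assignment: Mendoza→Data role, Jensen→Lead role, Quispe→Design role, Lindqvist→QA role = 267 pts.
Swapping Lindqvist↔Jensen (Lindqvist→Data role 82 pts, Jensen→QA role 34 pts) loses 16.

Maximum total: 271 pts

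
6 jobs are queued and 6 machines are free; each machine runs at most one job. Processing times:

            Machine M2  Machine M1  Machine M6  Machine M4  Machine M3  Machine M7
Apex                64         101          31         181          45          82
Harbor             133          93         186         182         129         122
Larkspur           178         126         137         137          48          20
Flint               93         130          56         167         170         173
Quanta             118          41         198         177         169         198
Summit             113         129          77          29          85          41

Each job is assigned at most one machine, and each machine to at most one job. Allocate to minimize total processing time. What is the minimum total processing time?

This is the linear assignment problem.
Optimal: Apex→Machine M3 (45 min), Harbor→Machine M2 (133 min), Larkspur→Machine M7 (20 min), Flint→Machine M6 (56 min), Quanta→Machine M1 (41 min), Summit→Machine M4 (29 min) — total 45+133+20+56+41+29 = 324 min.
Row-greedy (each job in turn takes its cheapest remaining machine) gives 435 min, worse by 111.
Next-best assignment: Apex→Machine M2, Harbor→Machine M3, Larkspur→Machine M7, Flint→Machine M6, Quanta→Machine M1, Summit→Machine M4 = 339 min.

Min total: 324 min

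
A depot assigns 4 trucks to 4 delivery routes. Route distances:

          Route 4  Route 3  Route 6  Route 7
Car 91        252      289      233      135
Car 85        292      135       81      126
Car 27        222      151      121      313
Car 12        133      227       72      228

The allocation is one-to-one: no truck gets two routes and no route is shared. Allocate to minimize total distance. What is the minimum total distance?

Optimal: Car 91→Route 7 (135 km), Car 85→Route 6 (81 km), Car 27→Route 3 (151 km), Car 12→Route 4 (133 km) — total 135+81+151+133 = 500 km.
Min-entry greedy (repeatedly take the single cheapest remaining cell) gives 601 km, worse by 101.
Checked against all permutations: 500 km is optimal.

Min total: 500 km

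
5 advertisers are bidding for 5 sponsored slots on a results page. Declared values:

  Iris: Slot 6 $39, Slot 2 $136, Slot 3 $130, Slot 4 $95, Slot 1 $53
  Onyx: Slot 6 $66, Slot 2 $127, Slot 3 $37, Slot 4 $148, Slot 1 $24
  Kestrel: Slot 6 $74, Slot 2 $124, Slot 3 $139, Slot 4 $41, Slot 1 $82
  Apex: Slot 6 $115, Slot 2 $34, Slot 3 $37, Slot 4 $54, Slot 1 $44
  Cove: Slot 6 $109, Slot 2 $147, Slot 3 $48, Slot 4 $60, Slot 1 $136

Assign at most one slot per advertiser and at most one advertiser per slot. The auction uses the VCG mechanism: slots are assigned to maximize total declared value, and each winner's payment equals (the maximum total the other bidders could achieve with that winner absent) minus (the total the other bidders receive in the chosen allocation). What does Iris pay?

Iris pays $11.

Efficient allocation: Iris→Slot 2 ($136), Onyx→Slot 4 ($148), Kestrel→Slot 3 ($139), Apex→Slot 6 ($115), Cove→Slot 1 ($136); total welfare W = $674.
Iris receives Slot 2 at value $136, so the others get W − 136 = $538.
Without Iris: best allocation of the remaining 4 bidders over all 5 slots is Onyx→Slot 4 ($148), Kestrel→Slot 3 ($139), Apex→Slot 6 ($115), Cove→Slot 2 ($147), total $549.
VCG payment = (others' best without Iris) − (others' welfare with Iris) = 549 − 538 = $11.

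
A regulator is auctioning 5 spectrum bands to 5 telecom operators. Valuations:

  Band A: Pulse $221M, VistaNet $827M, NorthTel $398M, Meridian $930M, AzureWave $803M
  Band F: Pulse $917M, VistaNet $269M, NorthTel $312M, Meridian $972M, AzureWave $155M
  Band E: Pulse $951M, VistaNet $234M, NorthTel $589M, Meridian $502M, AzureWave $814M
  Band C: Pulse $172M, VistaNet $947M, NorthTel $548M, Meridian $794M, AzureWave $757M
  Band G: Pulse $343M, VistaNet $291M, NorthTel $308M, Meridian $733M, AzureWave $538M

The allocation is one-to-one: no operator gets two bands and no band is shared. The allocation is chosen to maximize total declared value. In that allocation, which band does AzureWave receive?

AzureWave receives Band A.

Optimal: Pulse→Band F ($917M), VistaNet→Band C ($947M), NorthTel→Band E ($589M), Meridian→Band G ($733M), AzureWave→Band A ($803M) — total 917+947+589+733+803 = $3989M.
Max-entry greedy (repeatedly take the single best remaining cell) gives $3981M, worse by 8.
AzureWave's own top band is Band E ($814M), but forcing AzureWave→Band E and reassigning the rest optimally gives only $3916M — worse by 73.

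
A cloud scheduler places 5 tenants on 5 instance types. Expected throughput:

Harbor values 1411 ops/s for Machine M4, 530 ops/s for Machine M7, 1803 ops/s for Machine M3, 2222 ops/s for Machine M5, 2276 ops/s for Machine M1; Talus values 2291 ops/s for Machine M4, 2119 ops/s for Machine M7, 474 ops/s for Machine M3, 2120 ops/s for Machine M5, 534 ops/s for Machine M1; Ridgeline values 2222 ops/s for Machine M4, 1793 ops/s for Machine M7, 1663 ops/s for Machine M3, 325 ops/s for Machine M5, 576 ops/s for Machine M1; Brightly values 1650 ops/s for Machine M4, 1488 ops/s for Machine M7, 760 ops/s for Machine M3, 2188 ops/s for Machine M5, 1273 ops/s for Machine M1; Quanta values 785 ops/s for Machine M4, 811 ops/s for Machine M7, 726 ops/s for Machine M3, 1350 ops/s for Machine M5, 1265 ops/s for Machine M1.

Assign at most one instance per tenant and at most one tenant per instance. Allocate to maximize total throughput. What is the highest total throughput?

Optimal: Harbor→Machine M3 (1803 ops/s), Talus→Machine M7 (2119 ops/s), Ridgeline→Machine M4 (2222 ops/s), Brightly→Machine M5 (2188 ops/s), Quanta→Machine M1 (1265 ops/s) — total 1803+2119+2222+2188+1265 = 9597 ops/s.
Row-greedy (each tenant in turn takes its best remaining instance) gives 9274 ops/s, worse by 323.
Swapping Harbor↔Talus (Harbor→Machine M7 530 ops/s, Talus→Machine M3 474 ops/s) loses 2918.
Checked against all permutations: 9597 ops/s is optimal.

Max total: 9597 ops/s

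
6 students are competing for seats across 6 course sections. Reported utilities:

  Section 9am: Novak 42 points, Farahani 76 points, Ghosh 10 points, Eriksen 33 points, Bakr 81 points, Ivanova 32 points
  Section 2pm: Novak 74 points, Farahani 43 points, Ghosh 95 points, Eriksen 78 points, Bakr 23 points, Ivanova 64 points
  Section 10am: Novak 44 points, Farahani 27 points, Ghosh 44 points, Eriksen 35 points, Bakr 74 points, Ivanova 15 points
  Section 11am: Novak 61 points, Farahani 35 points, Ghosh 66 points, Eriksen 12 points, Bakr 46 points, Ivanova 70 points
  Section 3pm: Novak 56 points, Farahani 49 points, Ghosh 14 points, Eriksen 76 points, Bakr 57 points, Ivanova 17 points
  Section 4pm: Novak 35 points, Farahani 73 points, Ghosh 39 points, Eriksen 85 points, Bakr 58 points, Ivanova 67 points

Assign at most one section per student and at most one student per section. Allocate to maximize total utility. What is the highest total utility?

Optimal: Novak→Section 3pm (56 points), Farahani→Section 9am (76 points), Ghosh→Section 2pm (95 points), Eriksen→Section 4pm (85 points), Bakr→Section 10am (74 points), Ivanova→Section 11am (70 points) — total 56+76+95+85+74+70 = 456 points.
Row-greedy (each student in turn takes its best remaining section) gives 392 points, worse by 64.
Next-best assignment: Novak→Section 11am, Farahani→Section 9am, Ghosh→Section 2pm, Eriksen→Section 3pm, Bakr→Section 10am, Ivanova→Section 4pm = 449 points.
No other one-to-one assignment exceeds 456 points.

Max total: 456 points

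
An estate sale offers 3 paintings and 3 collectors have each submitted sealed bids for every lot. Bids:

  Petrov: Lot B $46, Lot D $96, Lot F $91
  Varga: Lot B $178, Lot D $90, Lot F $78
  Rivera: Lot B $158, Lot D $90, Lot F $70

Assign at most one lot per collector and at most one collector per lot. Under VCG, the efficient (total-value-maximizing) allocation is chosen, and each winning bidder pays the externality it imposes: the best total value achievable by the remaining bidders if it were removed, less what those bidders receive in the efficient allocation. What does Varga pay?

Varga pays $73.

Efficient allocation: Petrov→Lot F ($91), Varga→Lot B ($178), Rivera→Lot D ($90); total welfare W = $359.
Varga receives Lot B at value $178, so the others get W − 178 = $181.
Without Varga: best allocation of the remaining 2 bidders over all 3 lots is Petrov→Lot D ($96), Rivera→Lot B ($158), total $254.
VCG payment = (others' best without Varga) − (others' welfare with Varga) = 254 − 181 = $73.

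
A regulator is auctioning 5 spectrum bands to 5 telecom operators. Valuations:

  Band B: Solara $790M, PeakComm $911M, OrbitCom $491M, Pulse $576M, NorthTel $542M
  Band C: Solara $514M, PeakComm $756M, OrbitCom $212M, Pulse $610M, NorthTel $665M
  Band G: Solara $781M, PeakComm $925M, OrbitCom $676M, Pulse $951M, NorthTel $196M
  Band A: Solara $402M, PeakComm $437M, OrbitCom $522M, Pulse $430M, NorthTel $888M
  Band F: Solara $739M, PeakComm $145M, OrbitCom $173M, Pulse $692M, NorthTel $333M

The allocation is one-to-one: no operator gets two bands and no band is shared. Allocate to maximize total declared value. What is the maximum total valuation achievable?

Max total: $3825M

This is the linear assignment problem.
Optimal: Solara→Band F ($739M), PeakComm→Band C ($756M), OrbitCom→Band B ($491M), Pulse→Band G ($951M), NorthTel→Band A ($888M) — total 739+756+491+951+888 = $3825M.
Row-greedy (each operator in turn takes its best remaining band) gives $3594M, worse by 231.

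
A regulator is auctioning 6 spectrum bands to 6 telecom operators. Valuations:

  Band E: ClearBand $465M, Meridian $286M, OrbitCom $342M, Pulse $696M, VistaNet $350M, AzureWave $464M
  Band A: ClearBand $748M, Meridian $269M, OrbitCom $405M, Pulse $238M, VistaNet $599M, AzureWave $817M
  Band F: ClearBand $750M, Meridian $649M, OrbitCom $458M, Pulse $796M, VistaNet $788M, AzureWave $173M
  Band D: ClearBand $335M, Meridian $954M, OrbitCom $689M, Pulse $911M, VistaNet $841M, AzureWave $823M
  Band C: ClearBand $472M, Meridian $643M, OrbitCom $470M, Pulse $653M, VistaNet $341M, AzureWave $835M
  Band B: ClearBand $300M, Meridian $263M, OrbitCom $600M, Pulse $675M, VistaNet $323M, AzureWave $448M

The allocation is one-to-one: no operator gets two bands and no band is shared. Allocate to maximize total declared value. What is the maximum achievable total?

Max total: $4621M

Optimal: ClearBand→Band A ($748M), Meridian→Band D ($954M), OrbitCom→Band B ($600M), Pulse→Band E ($696M), VistaNet→Band F ($788M), AzureWave→Band C ($835M) — total 748+954+600+696+788+835 = $4621M.
Next-best assignment: ClearBand→Band F, Meridian→Band D, OrbitCom→Band B, Pulse→Band E, VistaNet→Band A, AzureWave→Band C = $4434M.
Checked against all permutations: $4621M is optimal.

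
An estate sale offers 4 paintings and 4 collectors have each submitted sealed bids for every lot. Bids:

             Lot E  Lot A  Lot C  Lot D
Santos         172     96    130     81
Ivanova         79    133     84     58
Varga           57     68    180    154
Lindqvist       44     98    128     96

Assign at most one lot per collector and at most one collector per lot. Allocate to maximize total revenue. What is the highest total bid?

Treat this as an assignment problem: match each collector to one lot.
Optimal: Santos→Lot E ($172), Ivanova→Lot A ($133), Varga→Lot D ($154), Lindqvist→Lot C ($128) — total 172+133+154+128 = $587.
Max-entry greedy (repeatedly take the single best remaining cell) gives $581, worse by 6.
Swapping Ivanova↔Lindqvist (Ivanova→Lot C $84, Lindqvist→Lot A $98) loses 79.
Checked against all permutations: $587 is optimal.

Maximum total: $587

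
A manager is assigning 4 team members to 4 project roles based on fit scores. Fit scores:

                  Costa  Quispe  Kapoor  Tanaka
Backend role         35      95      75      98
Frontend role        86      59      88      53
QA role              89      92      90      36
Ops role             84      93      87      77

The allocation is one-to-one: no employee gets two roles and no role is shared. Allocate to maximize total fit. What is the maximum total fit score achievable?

Max total: 368 pts

Optimal: Costa→QA role (89 pts), Quispe→Ops role (93 pts), Kapoor→Frontend role (88 pts), Tanaka→Backend role (98 pts) — total 89+93+88+98 = 368 pts.
Next-best assignment: Costa→Frontend role, Quispe→Ops role, Kapoor→QA role, Tanaka→Backend role = 367 pts.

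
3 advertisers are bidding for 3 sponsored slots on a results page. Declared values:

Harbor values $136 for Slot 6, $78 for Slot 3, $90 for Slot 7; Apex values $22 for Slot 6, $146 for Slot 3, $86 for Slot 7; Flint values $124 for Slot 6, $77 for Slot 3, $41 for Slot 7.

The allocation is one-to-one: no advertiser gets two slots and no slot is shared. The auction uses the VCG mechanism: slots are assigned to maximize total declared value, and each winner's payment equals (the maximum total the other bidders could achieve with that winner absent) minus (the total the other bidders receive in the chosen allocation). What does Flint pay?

Flint pays $46.

Efficient allocation: Harbor→Slot 7 ($90), Apex→Slot 3 ($146), Flint→Slot 6 ($124); total welfare W = $360.
Flint receives Slot 6 at value $124, so the others get W − 124 = $236.
Without Flint: best allocation of the remaining 2 bidders over all 3 slots is Harbor→Slot 6 ($136), Apex→Slot 3 ($146), total $282.
VCG payment = (others' best without Flint) − (others' welfare with Flint) = 282 − 236 = $46.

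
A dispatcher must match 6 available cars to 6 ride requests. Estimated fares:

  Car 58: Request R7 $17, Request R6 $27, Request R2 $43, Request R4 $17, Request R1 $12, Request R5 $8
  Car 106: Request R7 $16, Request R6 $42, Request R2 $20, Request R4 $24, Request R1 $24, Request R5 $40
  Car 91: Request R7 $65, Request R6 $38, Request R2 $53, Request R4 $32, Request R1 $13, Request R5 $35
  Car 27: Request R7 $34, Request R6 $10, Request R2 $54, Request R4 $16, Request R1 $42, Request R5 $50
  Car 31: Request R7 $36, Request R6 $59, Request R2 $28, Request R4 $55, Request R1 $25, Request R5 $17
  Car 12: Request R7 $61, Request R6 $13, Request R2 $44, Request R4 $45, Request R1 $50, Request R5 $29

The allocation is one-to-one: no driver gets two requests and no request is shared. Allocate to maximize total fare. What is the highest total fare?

This is the linear assignment problem.
Optimal: Car 58→Request R2 ($43), Car 106→Request R6 ($42), Car 91→Request R7 ($65), Car 27→Request R5 ($50), Car 31→Request R4 ($55), Car 12→Request R1 ($50) — total 43+42+65+50+55+50 = $305.

Maximum total: $305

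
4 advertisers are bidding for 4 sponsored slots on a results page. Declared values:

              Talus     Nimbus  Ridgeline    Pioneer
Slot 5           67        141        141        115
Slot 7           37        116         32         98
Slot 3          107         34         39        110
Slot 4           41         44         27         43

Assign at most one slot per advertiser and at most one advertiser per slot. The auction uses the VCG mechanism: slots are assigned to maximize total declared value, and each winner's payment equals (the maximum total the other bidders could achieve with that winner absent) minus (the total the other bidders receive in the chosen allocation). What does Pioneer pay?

Efficient allocation: Talus→Slot 4 ($41), Nimbus→Slot 7 ($116), Ridgeline→Slot 5 ($141), Pioneer→Slot 3 ($110); total welfare W = $408.
Pioneer receives Slot 3 at value $110, so the others get W − 110 = $298.
Without Pioneer: best allocation of the remaining 3 bidders over all 4 slots is Talus→Slot 3 ($107), Nimbus→Slot 7 ($116), Ridgeline→Slot 5 ($141), total $364.
VCG payment = (others' best without Pioneer) − (others' welfare with Pioneer) = 364 − 298 = $66.

Pioneer pays $66.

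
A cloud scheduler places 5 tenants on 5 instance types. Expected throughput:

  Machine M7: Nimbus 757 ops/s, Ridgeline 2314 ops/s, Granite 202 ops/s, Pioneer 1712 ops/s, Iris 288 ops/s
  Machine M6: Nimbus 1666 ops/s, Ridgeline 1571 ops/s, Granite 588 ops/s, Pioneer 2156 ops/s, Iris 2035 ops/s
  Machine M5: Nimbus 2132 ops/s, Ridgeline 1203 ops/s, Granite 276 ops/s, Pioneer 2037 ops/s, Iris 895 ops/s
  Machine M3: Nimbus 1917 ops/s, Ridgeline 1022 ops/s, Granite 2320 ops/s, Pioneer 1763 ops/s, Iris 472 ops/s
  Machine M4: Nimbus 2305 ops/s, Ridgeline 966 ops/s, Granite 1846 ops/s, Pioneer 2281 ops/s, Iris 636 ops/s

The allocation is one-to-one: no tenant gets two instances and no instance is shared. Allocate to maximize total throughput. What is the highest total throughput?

Maximum total: 11082 ops/s

Optimal: Nimbus→Machine M5 (2132 ops/s), Ridgeline→Machine M7 (2314 ops/s), Granite→Machine M3 (2320 ops/s), Pioneer→Machine M4 (2281 ops/s), Iris→Machine M6 (2035 ops/s) — total 2132+2314+2320+2281+2035 = 11082 ops/s.
Row-greedy (each tenant in turn takes its best remaining instance) gives 9990 ops/s, worse by 1092.
Next-best assignment: Nimbus→Machine M4, Ridgeline→Machine M7, Granite→Machine M3, Pioneer→Machine M5, Iris→Machine M6 = 11011 ops/s.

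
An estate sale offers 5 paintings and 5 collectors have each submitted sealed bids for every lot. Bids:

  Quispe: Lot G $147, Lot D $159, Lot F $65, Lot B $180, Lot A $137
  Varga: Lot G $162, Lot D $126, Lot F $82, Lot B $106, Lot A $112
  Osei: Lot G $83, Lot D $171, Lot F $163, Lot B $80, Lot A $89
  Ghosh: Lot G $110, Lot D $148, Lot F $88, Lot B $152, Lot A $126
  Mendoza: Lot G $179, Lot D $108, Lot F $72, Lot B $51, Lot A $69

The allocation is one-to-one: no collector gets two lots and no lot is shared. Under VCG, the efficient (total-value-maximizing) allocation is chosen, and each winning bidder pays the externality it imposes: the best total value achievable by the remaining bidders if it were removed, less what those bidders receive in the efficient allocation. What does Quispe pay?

Efficient allocation: Quispe→Lot B ($180), Varga→Lot A ($112), Osei→Lot F ($163), Ghosh→Lot D ($148), Mendoza→Lot G ($179); total welfare W = $782.
Quispe receives Lot B at value $180, so the others get W − 180 = $602.
Without Quispe: best allocation of the remaining 4 bidders over all 5 lots is Varga→Lot D ($126), Osei→Lot F ($163), Ghosh→Lot B ($152), Mendoza→Lot G ($179), total $620.
VCG payment = (others' best without Quispe) − (others' welfare with Quispe) = 620 − 602 = $18.

Quispe pays $18.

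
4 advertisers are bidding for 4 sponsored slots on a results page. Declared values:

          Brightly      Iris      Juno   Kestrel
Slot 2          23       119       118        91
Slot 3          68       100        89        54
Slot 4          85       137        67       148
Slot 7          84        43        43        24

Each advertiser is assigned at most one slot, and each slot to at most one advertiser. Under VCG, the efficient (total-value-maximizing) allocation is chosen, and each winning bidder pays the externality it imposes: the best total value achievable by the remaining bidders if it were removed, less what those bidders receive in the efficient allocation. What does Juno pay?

Juno pays $19.

Efficient allocation: Brightly→Slot 7 ($84), Iris→Slot 3 ($100), Juno→Slot 2 ($118), Kestrel→Slot 4 ($148); total welfare W = $450.
Juno receives Slot 2 at value $118, so the others get W − 118 = $332.
Without Juno: best allocation of the remaining 3 bidders over all 4 slots is Brightly→Slot 7 ($84), Iris→Slot 2 ($119), Kestrel→Slot 4 ($148), total $351.
VCG payment = (others' best without Juno) − (others' welfare with Juno) = 351 − 332 = $19.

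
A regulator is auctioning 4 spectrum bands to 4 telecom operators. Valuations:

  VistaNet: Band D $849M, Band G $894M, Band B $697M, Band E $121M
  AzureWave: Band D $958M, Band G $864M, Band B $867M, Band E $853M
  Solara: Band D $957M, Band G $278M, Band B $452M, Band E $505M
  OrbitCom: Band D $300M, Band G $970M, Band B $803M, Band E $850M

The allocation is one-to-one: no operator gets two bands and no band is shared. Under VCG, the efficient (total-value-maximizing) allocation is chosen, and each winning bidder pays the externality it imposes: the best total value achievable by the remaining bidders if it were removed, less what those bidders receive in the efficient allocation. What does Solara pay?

Solara pays $91M.

Efficient allocation: VistaNet→Band G ($894M), AzureWave→Band B ($867M), Solara→Band D ($957M), OrbitCom→Band E ($850M); total welfare W = $3568M.
Solara receives Band D at value $957M, so the others get W − 957 = $2611M.
Without Solara: best allocation of the remaining 3 bidders over all 4 bands is VistaNet→Band G ($894M), AzureWave→Band D ($958M), OrbitCom→Band E ($850M), total $2702M.
VCG payment = (others' best without Solara) − (others' welfare with Solara) = 2702 − 2611 = $91M.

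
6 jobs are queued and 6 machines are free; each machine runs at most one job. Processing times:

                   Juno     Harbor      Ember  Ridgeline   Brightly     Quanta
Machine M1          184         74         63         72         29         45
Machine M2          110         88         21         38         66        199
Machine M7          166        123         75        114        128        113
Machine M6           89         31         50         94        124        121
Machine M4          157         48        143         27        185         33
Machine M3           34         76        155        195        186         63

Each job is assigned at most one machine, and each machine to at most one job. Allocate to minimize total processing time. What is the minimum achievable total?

Minimum total: 240 min

This is a one-to-one assignment (minimum-cost bipartite matching).
Optimal: Juno→Machine M3 (34 min), Harbor→Machine M6 (31 min), Ember→Machine M7 (75 min), Ridgeline→Machine M2 (38 min), Brightly→Machine M1 (29 min), Quanta→Machine M4 (33 min) — total 34+31+75+38+29+33 = 240 min.
Min-entry greedy (repeatedly take the single cheapest remaining cell) gives 255 min, worse by 15.
Next-best assignment: Juno→Machine M3, Harbor→Machine M6, Ember→Machine M2, Ridgeline→Machine M4, Brightly→Machine M1, Quanta→Machine M7 = 255 min.
Every other assignment is strictly worse.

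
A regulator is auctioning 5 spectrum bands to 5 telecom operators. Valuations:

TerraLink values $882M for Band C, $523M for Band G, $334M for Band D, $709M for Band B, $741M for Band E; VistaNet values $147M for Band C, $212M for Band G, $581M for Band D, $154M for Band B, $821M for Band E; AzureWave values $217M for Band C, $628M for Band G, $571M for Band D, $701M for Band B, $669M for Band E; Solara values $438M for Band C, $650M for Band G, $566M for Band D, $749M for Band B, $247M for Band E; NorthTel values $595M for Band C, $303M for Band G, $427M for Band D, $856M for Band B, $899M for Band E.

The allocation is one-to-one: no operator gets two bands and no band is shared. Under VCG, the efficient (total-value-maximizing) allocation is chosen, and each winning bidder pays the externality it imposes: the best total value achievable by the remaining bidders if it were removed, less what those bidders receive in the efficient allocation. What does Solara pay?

Solara pays $57M.

Efficient allocation: TerraLink→Band C ($882M), VistaNet→Band E ($821M), AzureWave→Band D ($571M), Solara→Band G ($650M), NorthTel→Band B ($856M); total welfare W = $3780M.
Solara receives Band G at value $650M, so the others get W − 650 = $3130M.
Without Solara: best allocation of the remaining 4 bidders over all 5 bands is TerraLink→Band C ($882M), VistaNet→Band E ($821M), AzureWave→Band G ($628M), NorthTel→Band B ($856M), total $3187M.
VCG payment = (others' best without Solara) − (others' welfare with Solara) = 3187 − 3130 = $57M.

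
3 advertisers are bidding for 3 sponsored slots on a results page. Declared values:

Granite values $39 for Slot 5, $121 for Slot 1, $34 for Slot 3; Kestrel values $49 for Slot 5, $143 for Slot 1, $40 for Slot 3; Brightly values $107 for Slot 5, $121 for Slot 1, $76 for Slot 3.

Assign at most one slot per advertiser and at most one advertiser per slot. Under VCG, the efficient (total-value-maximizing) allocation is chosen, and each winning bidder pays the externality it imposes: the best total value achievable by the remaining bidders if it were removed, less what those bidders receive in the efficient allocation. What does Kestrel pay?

Kestrel pays $87.

Efficient allocation: Granite→Slot 3 ($34), Kestrel→Slot 1 ($143), Brightly→Slot 5 ($107); total welfare W = $284.
Kestrel receives Slot 1 at value $143, so the others get W − 143 = $141.
Without Kestrel: best allocation of the remaining 2 bidders over all 3 slots is Granite→Slot 1 ($121), Brightly→Slot 5 ($107), total $228.
VCG payment = (others' best without Kestrel) − (others' welfare with Kestrel) = 228 − 141 = $87.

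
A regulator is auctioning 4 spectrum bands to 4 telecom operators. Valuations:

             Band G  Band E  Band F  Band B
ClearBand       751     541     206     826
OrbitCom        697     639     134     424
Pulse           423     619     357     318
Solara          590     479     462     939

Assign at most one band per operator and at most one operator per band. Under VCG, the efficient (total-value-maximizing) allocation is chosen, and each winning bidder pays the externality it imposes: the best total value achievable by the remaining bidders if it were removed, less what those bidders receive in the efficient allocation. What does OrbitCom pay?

Efficient allocation: ClearBand→Band G ($751M), OrbitCom→Band E ($639M), Pulse→Band F ($357M), Solara→Band B ($939M); total welfare W = $2686M.
OrbitCom receives Band E at value $639M, so the others get W − 639 = $2047M.
Without OrbitCom: best allocation of the remaining 3 bidders over all 4 bands is ClearBand→Band G ($751M), Pulse→Band E ($619M), Solara→Band B ($939M), total $2309M.
VCG payment = (others' best without OrbitCom) − (others' welfare with OrbitCom) = 2309 − 2047 = $262M.

OrbitCom pays $262M.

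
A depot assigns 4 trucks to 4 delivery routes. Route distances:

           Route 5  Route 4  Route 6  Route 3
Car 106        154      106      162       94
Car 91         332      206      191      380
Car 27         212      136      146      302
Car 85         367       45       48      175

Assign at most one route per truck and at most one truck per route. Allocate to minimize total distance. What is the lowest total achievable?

Minimum total: 542 km

Optimal: Car 106→Route 3 (94 km), Car 91→Route 6 (191 km), Car 27→Route 5 (212 km), Car 85→Route 4 (45 km) — total 94+191+212+45 = 542 km.
Column-greedy (each route in turn goes to its cheapest remaining truck) gives 725 km, worse by 183.
Next-best assignment: Car 106→Route 3, Car 91→Route 4, Car 27→Route 5, Car 85→Route 6 = 560 km.
No other one-to-one assignment undercuts 542 km.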